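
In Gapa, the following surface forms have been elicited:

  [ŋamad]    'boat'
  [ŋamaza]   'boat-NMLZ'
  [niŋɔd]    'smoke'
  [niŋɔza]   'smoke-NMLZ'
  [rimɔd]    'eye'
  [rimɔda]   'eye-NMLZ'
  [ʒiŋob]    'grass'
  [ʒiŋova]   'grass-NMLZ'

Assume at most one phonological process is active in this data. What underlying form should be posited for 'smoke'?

'smoke' shows [d] ~ [z] at the end of the stem ([niŋɔd] vs [niŋɔza]).
If /d/ were underlying and a rule turned it into [z] before the NMLZ suffix, 'eye' would also alternate; but it has [d] in both [rimɔd] and [rimɔda].
The underlying segment must be /z/; voiced fricatives become stops word-finally, yielding [d] there.
So 'smoke' = /niŋɔz/.

/niŋɔz/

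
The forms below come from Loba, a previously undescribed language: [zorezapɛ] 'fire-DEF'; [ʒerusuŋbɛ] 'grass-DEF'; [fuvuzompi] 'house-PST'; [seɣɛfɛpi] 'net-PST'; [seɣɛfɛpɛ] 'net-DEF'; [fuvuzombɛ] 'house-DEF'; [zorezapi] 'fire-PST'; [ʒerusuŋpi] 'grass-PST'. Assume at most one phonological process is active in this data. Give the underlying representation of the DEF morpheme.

The DEF morpheme has two allomorphs, [-bɛ] and [-pɛ].
By contrast the PST suffix keeps its initial [p] throughout — that segment must be underlying.
The DEF suffix is therefore /-bɛ/ underlyingly, with post-vocalic devoicing: voiced stops become voiceless after a vowel.

/-bɛ/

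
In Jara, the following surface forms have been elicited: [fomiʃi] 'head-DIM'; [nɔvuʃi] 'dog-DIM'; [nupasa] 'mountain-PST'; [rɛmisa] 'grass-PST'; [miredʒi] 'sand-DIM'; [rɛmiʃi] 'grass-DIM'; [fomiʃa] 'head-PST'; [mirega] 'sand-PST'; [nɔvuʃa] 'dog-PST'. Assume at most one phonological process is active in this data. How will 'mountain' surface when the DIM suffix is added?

'grass' shows [ʃ] ~ [s] at the end of the stem ([rɛmiʃi] vs [rɛmisa]).
The stem 'dog' ([nɔvuʃi], [nɔvuʃa]) shows [ʃ] unchanged in both environments, so [ʃ] cannot be basic with [s] derived before the PST suffix.
The alternation reflects palatalization before a front vowel: /g/ and /s/ become palato-alveolar [dʒ] and [ʃ] before a front vowel. /s/ is underlying.
From [nupasa] the stem 'mountain' is /nupas/; before a front vowel this yields [nupaʃi].

[nupaʃi]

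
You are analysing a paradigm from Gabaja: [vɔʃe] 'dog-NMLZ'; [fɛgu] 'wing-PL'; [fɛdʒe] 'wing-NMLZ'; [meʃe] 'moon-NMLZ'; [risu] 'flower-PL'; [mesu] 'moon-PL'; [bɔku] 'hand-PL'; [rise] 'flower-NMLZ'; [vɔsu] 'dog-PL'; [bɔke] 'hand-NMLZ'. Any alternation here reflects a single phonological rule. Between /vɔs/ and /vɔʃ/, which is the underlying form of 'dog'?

/vɔʃ/

The stem for 'dog' ends in [ʃ] in [vɔʃe] but [s] in [vɔsu].
If /s/ were underlying and a rule turned it into [ʃ] before the NMLZ suffix, 'flower' would also alternate; but it has [s] in both [rise] and [risu].
The alternation reflects depalatalization: palato-alveolar /dʒ/ and /ʃ/ become [g] and [s] when no front vowel follows. /ʃ/ is underlying.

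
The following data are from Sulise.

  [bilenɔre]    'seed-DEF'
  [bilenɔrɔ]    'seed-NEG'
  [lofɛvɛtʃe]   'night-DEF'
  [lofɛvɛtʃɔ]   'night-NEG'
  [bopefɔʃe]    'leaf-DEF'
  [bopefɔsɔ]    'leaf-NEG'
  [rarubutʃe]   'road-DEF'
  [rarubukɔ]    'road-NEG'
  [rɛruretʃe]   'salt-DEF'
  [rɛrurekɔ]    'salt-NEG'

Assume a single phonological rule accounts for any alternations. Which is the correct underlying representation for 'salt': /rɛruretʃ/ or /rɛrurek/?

'salt' shows [tʃ] ~ [k] at the end of the stem ([rɛruretʃe] vs [rɛrurekɔ]).
The stem 'night' ([lofɛvɛtʃe], [lofɛvɛtʃɔ]) shows [tʃ] unchanged in both environments, so [tʃ] cannot be basic with [k] derived before the NEG suffix.
The alternation reflects palatalization before a front vowel: /k/ and /s/ become palato-alveolar [tʃ] and [ʃ] before a front vowel. /k/ is underlying.

/rɛrurek/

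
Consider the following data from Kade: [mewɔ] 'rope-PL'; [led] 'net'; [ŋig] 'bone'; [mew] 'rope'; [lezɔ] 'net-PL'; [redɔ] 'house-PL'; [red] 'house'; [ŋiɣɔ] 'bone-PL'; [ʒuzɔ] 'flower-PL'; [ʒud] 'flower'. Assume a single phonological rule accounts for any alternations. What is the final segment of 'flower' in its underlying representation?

/z/

The root 'flower' surfaces as [ʒuzɔ] and [ʒud], with a stem-final [z] ~ [d] alternation.
But 'house' keeps [d] in both environments ([redɔ], [red]), so there is no rule changing /d/ to [z] before the PL suffix.
The underlying segment must be /z/; voiced fricatives become stops word-finally, yielding [d] there.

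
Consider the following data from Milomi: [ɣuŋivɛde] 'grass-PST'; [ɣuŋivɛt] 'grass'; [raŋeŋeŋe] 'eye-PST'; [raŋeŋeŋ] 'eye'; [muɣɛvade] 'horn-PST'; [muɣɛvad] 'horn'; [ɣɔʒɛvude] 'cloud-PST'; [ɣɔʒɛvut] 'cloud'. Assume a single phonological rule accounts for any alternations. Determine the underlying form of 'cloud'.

The root 'cloud' surfaces as [ɣɔʒɛvude] and [ɣɔʒɛvut], with a stem-final [d] ~ [t] alternation.
Compare 'horn', with invariant [d] in [muɣɛvade] and [muɣɛvad]: an analysis with underlying /d/ and a rule producing [t] in isolation would wrongly predict alternation here too.
The underlying segment must be /t/; voiceless stops become voiced between vowels, yielding [d] there.
The underlying form of 'cloud' is therefore /ɣɔʒɛvut/.

/ɣɔʒɛvut/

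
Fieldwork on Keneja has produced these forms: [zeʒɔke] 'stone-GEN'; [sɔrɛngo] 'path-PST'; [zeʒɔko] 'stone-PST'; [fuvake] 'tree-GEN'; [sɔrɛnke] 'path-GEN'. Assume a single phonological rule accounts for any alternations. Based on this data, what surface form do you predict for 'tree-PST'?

[fuvako]

The PST morpheme has two allomorphs, [-go] and [-ko].
The GEN suffix, which begins with [k], is invariant after every stem; so [k] is not altered by any rule here.
The PST suffix is therefore /-go/ underlyingly, with post-vocalic devoicing: voiced stops become voiceless after a vowel.
After 'tree', which ends in a vowel, the suffix surfaces as [-ko], giving [fuvako].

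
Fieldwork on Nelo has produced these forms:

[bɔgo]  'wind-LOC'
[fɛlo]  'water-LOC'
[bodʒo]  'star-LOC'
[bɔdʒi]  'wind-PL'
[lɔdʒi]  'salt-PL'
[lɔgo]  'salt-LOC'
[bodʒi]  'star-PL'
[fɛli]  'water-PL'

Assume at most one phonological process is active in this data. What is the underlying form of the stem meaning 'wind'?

/bɔg/

The root 'wind' surfaces as [bɔgo] and [bɔdʒi], with a stem-final [g] ~ [dʒ] alternation.
Compare 'star', with invariant [dʒ] in [bodʒo] and [bodʒi]: an analysis with underlying /dʒ/ and a rule producing [g] before the LOC suffix would wrongly predict alternation here too.
So /g/ is underlying, and a rule of palatalization before a front vowel — /g/ becomes palato-alveolar [dʒ] before a front vowel — gives [dʒ].
So 'wind' = /bɔg/.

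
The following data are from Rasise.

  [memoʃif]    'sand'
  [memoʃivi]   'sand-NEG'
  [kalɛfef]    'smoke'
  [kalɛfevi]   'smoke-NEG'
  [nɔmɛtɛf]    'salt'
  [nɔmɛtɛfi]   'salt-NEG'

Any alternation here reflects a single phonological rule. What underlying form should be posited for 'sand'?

The stem for 'sand' ends in [f] in [memoʃif] but [v] in [memoʃivi].
Compare 'salt', with invariant [f] in [nɔmɛtɛf] and [nɔmɛtɛfi]: an analysis with underlying /f/ and a rule producing [v] before the NEG suffix would wrongly predict alternation here too.
The underlying segment must be /v/; voiced obstruents become voiceless word-finally, yielding [f] there.
So 'sand' = /memoʃiv/.

/memoʃiv/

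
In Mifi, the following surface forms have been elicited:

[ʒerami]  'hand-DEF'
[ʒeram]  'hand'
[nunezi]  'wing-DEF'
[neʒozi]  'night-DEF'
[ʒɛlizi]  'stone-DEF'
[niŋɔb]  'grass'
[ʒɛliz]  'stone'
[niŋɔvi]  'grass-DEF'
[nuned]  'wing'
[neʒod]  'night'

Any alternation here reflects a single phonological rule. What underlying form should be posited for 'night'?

/neʒod/

'night' shows [z] ~ [d] at the end of the stem ([neʒozi] vs [neʒod]).
Compare 'stone', with invariant [z] in [ʒɛlizi] and [ʒɛliz]: an analysis with underlying /z/ and a rule producing [d] in isolation would wrongly predict alternation here too.
The underlying segment must be /d/; voiced stops become fricatives between vowels, yielding [z] there.
The underlying form of 'night' is therefore /neʒod/.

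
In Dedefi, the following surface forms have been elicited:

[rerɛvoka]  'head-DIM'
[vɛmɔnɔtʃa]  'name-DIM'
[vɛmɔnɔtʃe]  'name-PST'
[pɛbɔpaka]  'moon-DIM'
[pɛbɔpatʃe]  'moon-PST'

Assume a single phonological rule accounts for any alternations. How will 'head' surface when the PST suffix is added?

[rerɛvotʃe]

'moon' shows [k] ~ [tʃ] at the end of the stem ([pɛbɔpaka] vs [pɛbɔpatʃe]).
But 'name' keeps [tʃ] in both environments ([vɛmɔnɔtʃa], [vɛmɔnɔtʃe]), so there is no rule changing /tʃ/ to [k] before the DIM suffix.
The underlying segment must be /k/; /k/ becomes palato-alveolar [tʃ] before a front vowel, yielding [tʃ] there.
From [rerɛvoka] the stem 'head' is /rerɛvok/; before a front vowel this yields [rerɛvotʃe].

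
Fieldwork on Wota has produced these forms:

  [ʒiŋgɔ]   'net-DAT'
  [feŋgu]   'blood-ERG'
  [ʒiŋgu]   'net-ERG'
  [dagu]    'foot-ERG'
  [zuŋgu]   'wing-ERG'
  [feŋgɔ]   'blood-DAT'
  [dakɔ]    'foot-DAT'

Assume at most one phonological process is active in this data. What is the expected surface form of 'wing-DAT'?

The DAT morpheme has two allomorphs, [-gɔ] and [-kɔ].
By contrast the ERG suffix keeps its initial [g] throughout — that segment must be underlying.
The DAT suffix is therefore /-kɔ/ underlyingly, with post-nasal voicing: voiceless stops become voiced after a nasal.
After 'wing', which ends in a nasal, the suffix surfaces as [-gɔ], giving [zuŋgɔ].

[zuŋgɔ]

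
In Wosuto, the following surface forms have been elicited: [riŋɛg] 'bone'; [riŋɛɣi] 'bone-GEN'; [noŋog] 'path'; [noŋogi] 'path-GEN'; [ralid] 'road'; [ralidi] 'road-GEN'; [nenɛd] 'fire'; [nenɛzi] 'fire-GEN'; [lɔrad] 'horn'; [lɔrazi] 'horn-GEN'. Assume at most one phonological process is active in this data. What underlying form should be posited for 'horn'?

The stem for 'horn' ends in [d] in [lɔrad] but [z] in [lɔrazi].
Compare 'road', with invariant [d] in [ralid] and [ralidi]: an analysis with underlying /d/ and a rule producing [z] before the GEN suffix would wrongly predict alternation here too.
Therefore /z/ is basic and [d] is derived by word-final hardening (voiced fricatives become stops word-finally).
The underlying form of 'horn' is therefore /lɔraz/.

/lɔraz/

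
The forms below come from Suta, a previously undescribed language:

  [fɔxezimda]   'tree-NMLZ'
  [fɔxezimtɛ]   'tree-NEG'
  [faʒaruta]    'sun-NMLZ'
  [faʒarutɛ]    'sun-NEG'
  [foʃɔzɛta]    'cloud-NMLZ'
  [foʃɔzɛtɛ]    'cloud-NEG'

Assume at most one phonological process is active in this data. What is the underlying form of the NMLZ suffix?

The NMLZ morpheme has two allomorphs, [-da] and [-ta].
By contrast the NEG suffix keeps its initial [t] throughout — that segment must be underlying.
The NMLZ suffix is therefore /-da/ underlyingly, with post-vocalic devoicing: voiced stops become voiceless after a vowel.

/-da/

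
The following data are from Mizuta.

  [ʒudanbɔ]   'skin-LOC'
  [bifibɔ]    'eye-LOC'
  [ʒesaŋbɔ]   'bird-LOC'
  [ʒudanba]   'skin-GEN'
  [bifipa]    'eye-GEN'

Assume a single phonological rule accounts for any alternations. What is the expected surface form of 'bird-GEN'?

[ʒesaŋba]

The GEN morpheme has two allomorphs, [-ba] and [-pa].
By contrast the LOC suffix keeps its initial [b] throughout — that segment must be underlying.
So the underlying form is /-pa/, and voiceless stops become voiced after a nasal.
After 'bird', which ends in a nasal, the suffix surfaces as [-ba], giving [ʒesaŋba].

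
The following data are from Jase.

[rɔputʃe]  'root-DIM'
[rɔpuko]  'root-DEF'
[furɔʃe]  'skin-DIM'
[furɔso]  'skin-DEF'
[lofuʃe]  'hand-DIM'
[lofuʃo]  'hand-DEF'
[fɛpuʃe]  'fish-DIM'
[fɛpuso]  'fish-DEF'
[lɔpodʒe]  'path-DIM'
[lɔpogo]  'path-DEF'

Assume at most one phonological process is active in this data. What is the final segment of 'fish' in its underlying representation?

/s/

In [fɛpuʃe] and [fɛpuso] the final segment of 'fish' alternates: [ʃ] ~ [s].
If /ʃ/ were underlying and a rule turned it into [s] before the DEF suffix, 'hand' would also alternate; but it has [ʃ] in both [lofuʃe] and [lofuʃo].
The underlying segment must be /s/; /k/, /g/ and /s/ become palato-alveolar [tʃ], [dʒ] and [ʃ] before a front vowel, yielding [ʃ] there.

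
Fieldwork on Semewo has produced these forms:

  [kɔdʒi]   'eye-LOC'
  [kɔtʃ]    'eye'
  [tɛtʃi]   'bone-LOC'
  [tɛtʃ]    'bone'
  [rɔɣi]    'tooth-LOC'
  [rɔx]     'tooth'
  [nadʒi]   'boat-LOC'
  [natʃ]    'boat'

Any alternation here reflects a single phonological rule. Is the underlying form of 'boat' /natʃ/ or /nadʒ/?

The stem for 'boat' ends in [dʒ] in [nadʒi] but [tʃ] in [natʃ].
But 'bone' keeps [tʃ] in both environments ([tɛtʃi], [tɛtʃ]), so there is no rule changing /tʃ/ to [dʒ] before the LOC suffix.
The underlying segment must be /dʒ/; voiced obstruents become voiceless word-finally, yielding [tʃ] there.

/nadʒ/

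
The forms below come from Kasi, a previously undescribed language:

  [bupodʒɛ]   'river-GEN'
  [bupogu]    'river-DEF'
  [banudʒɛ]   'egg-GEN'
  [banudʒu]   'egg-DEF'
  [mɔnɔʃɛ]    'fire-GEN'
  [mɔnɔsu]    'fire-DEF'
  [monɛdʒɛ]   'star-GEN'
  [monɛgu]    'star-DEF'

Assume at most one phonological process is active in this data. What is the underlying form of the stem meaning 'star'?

/monɛg/

In [monɛdʒɛ] and [monɛgu] the final segment of 'star' alternates: [dʒ] ~ [g].
Compare 'egg', with invariant [dʒ] in [banudʒɛ] and [banudʒu]: an analysis with underlying /dʒ/ and a rule producing [g] before the DEF suffix would wrongly predict alternation here too.
So /g/ is underlying, and a rule of palatalization before a front vowel — /g/ and /s/ become palato-alveolar [dʒ] and [ʃ] before a front vowel — gives [dʒ].
The underlying form of 'star' is therefore /monɛg/.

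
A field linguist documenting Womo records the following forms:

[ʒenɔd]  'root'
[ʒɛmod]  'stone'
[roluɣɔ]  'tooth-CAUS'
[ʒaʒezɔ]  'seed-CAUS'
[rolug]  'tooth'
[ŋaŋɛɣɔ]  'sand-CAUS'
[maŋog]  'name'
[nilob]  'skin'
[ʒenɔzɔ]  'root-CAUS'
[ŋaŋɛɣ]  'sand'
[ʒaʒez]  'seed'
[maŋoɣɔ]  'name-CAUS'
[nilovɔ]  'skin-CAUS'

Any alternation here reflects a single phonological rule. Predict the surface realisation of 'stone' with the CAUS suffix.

[ʒɛmozɔ]

In [ʒenɔd] and [ʒenɔzɔ] the final segment of 'root' alternates: [d] ~ [z].
Compare 'seed', with invariant [z] in [ʒaʒez] and [ʒaʒezɔ]: an analysis with underlying /z/ and a rule producing [d] in isolation would wrongly predict alternation here too.
The underlying segment must be /d/; voiced stops become fricatives between vowels, yielding [z] there.
The one attested form of 'stone', [ʒɛmod], shows underlying /ʒɛmod/. Applying the same rule between vowels gives [ʒɛmozɔ].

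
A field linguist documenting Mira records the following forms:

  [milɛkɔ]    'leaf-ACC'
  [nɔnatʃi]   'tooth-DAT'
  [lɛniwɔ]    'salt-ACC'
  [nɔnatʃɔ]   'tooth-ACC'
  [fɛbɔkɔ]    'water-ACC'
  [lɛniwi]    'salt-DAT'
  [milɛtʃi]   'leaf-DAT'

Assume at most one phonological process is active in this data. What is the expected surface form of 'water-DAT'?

In [milɛkɔ] and [milɛtʃi] the final segment of 'leaf' alternates: [k] ~ [tʃ].
Compare 'tooth', with invariant [tʃ] in [nɔnatʃɔ] and [nɔnatʃi]: an analysis with underlying /tʃ/ and a rule producing [k] before the ACC suffix would wrongly predict alternation here too.
Therefore /k/ is basic and [tʃ] is derived by palatalization before a front vowel (/k/ becomes palato-alveolar [tʃ] before a front vowel).
From [fɛbɔkɔ] the stem 'water' is /fɛbɔk/; before a front vowel this yields [fɛbɔtʃi].

[fɛbɔtʃi]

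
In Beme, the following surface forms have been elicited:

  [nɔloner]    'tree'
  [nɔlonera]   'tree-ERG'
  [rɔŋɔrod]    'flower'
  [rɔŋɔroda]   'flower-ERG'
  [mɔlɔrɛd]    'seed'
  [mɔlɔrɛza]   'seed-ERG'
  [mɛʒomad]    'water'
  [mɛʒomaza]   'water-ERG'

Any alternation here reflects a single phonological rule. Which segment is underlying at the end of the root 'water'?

In [mɛʒomad] and [mɛʒomaza] the final segment of 'water' alternates: [d] ~ [z].
If /d/ were underlying and a rule turned it into [z] before the ERG suffix, 'flower' would also alternate; but it has [d] in both [rɔŋɔrod] and [rɔŋɔroda].
The alternation reflects word-final hardening: voiced fricatives become stops word-finally. /z/ is underlying.

/z/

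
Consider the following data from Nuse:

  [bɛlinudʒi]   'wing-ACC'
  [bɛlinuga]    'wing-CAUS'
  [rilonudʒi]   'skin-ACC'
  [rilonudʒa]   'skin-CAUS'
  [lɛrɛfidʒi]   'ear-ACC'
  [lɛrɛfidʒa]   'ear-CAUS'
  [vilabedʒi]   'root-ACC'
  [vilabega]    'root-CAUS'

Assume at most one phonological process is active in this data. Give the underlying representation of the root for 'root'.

The stem for 'root' ends in [dʒ] in [vilabedʒi] but [g] in [vilabega].
But 'skin' keeps [dʒ] in both environments ([rilonudʒi], [rilonudʒa]), so there is no rule changing /dʒ/ to [g] before the CAUS suffix.
Therefore /g/ is basic and [dʒ] is derived by palatalization before a front vowel (/g/ becomes palato-alveolar [dʒ] before a front vowel).

/vilabeg/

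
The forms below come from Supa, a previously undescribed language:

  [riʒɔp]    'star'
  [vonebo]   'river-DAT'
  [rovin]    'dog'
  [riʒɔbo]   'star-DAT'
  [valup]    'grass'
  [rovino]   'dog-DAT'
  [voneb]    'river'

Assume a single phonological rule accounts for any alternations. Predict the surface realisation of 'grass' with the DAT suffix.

[valubo]

In [riʒɔp] and [riʒɔbo] the final segment of 'star' alternates: [p] ~ [b].
But 'river' keeps [b] in both environments ([voneb], [vonebo]), so there is no rule changing /b/ to [p] in isolation.
The underlying segment must be /p/; voiceless stops become voiced between vowels, yielding [b] there.
The one attested form of 'grass', [valup], shows underlying /valup/. Applying the same rule between vowels gives [valubo].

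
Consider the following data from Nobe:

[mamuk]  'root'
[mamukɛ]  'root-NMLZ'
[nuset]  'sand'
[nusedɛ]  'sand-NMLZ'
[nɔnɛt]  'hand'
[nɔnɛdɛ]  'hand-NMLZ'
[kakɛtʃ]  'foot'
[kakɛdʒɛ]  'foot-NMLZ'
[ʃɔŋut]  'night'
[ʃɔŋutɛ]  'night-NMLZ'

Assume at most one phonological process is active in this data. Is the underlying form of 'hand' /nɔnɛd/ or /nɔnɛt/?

/nɔnɛd/

'hand' shows [t] ~ [d] at the end of the stem ([nɔnɛt] vs [nɔnɛdɛ]).
The stem 'night' ([ʃɔŋut], [ʃɔŋutɛ]) shows [t] unchanged in both environments, so [t] cannot be basic with [d] derived before the NMLZ suffix.
The underlying segment must be /d/; voiced obstruents become voiceless word-finally, yielding [t] there.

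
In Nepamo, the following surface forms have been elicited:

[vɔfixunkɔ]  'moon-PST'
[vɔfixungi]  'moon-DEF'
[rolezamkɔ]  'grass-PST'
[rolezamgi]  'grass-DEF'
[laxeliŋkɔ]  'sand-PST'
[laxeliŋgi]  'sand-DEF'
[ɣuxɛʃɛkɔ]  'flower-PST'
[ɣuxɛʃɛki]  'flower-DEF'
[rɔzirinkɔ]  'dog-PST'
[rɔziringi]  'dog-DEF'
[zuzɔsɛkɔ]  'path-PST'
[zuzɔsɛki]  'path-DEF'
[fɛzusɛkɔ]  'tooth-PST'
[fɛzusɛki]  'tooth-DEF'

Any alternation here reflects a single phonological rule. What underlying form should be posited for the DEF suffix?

/-gi/

The DEF suffix surfaces as [-gi] and [-ki], depending on the final segment of the stem.
The PST suffix, which begins with [k], is invariant after every stem; so [k] is not altered by any rule here.
So the underlying form is /-gi/, and voiced stops become voiceless after a vowel.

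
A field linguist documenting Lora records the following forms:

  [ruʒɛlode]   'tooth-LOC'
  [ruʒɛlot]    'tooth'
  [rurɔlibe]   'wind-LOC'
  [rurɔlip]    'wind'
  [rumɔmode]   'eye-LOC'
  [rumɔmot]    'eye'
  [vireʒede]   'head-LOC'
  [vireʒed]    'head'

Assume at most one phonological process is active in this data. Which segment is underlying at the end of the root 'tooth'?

/t/

The stem for 'tooth' ends in [d] in [ruʒɛlode] but [t] in [ruʒɛlot].
The stem 'head' ([vireʒede], [vireʒed]) shows [d] unchanged in both environments, so [d] cannot be basic with [t] derived in isolation.
Therefore /t/ is basic and [d] is derived by intervocalic voicing (voiceless stops become voiced between vowels).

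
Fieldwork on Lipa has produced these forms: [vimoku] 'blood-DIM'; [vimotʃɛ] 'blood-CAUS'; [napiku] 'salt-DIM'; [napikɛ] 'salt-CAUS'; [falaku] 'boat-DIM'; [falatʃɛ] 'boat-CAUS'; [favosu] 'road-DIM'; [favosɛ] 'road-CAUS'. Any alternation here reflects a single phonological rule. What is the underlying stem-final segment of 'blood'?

The stem for 'blood' ends in [k] in [vimoku] but [tʃ] in [vimotʃɛ].
The stem 'salt' ([napiku], [napikɛ]) shows [k] unchanged in both environments, so [k] cannot be basic with [tʃ] derived before the CAUS suffix.
The underlying segment must be /tʃ/; palato-alveolar /tʃ/ becomes [k] when no front vowel follows, yielding [k] there.

/tʃ/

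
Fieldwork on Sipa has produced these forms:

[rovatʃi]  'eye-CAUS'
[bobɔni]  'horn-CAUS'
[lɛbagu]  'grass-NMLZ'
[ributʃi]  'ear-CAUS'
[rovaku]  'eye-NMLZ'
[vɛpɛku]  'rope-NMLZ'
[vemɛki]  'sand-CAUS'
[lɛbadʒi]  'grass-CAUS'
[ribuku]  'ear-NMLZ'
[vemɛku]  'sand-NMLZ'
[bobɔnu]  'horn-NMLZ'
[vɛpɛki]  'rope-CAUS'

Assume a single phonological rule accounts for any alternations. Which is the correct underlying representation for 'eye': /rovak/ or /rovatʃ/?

/rovatʃ/

The root 'eye' surfaces as [rovatʃi] and [rovaku], with a stem-final [tʃ] ~ [k] alternation.
But 'rope' keeps [k] in both environments ([vɛpɛki], [vɛpɛku]), so there is no rule changing /k/ to [tʃ] before the CAUS suffix.
Therefore /tʃ/ is basic and [k] is derived by depalatalization (palato-alveolar /tʃ/ and /dʒ/ become [k] and [g] when no front vowel follows).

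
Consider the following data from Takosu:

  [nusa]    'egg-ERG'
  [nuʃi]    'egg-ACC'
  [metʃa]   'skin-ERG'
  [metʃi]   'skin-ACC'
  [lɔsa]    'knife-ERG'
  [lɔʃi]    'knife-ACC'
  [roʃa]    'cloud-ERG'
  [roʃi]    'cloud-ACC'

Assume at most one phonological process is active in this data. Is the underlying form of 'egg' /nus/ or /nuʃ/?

/nus/

The root 'egg' surfaces as [nusa] and [nuʃi], with a stem-final [s] ~ [ʃ] alternation.
If /ʃ/ were underlying and a rule turned it into [s] before the ERG suffix, 'cloud' would also alternate; but it has [ʃ] in both [roʃa] and [roʃi].
The alternation reflects palatalization before a front vowel: /s/ becomes palato-alveolar [ʃ] before a front vowel. /s/ is underlying.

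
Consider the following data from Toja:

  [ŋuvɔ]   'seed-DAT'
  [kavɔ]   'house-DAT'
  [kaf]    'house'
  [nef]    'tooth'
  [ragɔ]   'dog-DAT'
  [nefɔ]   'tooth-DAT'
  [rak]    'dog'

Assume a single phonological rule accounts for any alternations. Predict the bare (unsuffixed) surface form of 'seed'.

In [kaf] and [kavɔ] the final segment of 'house' alternates: [f] ~ [v].
The stem 'tooth' ([nef], [nefɔ]) shows [f] unchanged in both environments, so [f] cannot be basic with [v] derived before the DAT suffix.
The underlying segment must be /v/; voiced obstruents become voiceless word-finally, yielding [f] there.
The one attested form of 'seed', [ŋuvɔ], shows underlying /ŋuv/. Applying the same rule word-finally gives [ŋuf].

[ŋuf]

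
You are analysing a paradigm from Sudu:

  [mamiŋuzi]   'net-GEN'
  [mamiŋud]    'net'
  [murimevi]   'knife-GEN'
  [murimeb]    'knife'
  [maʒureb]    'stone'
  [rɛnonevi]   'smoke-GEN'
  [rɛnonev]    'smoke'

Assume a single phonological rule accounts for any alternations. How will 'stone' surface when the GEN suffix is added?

In [murimevi] and [murimeb] the final segment of 'knife' alternates: [v] ~ [b].
The stem 'smoke' ([rɛnonevi], [rɛnonev]) shows [v] unchanged in both environments, so [v] cannot be basic with [b] derived in isolation.
So /b/ is underlying, and a rule of intervocalic spirantization — voiced stops become fricatives between vowels — gives [v].
The one attested form of 'stone', [maʒureb], shows underlying /maʒureb/. Applying the same rule between vowels gives [maʒurevi].

[maʒurevi]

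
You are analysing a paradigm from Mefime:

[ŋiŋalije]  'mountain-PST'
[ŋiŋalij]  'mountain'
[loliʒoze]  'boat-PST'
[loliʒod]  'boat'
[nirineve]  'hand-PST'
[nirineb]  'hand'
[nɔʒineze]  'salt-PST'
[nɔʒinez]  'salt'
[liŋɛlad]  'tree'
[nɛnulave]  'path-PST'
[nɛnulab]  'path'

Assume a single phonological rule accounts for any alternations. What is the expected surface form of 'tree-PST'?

[liŋɛlaze]

In [loliʒoze] and [loliʒod] the final segment of 'boat' alternates: [z] ~ [d].
The stem 'salt' ([nɔʒineze], [nɔʒinez]) shows [z] unchanged in both environments, so [z] cannot be basic with [d] derived in isolation.
So /d/ is underlying, and a rule of intervocalic spirantization — voiced stops become fricatives between vowels — gives [z].
From [liŋɛlad] the stem 'tree' is /liŋɛlad/; between vowels this yields [liŋɛlaze].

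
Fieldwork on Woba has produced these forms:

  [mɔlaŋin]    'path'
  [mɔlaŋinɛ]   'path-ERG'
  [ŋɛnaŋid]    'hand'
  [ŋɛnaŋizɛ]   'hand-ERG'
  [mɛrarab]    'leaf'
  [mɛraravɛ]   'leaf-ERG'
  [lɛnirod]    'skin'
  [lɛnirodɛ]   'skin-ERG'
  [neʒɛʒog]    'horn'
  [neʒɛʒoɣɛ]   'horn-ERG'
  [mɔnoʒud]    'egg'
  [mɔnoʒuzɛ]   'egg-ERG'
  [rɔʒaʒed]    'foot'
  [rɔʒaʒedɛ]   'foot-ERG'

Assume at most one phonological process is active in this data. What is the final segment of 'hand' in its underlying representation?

In [ŋɛnaŋid] and [ŋɛnaŋizɛ] the final segment of 'hand' alternates: [d] ~ [z].
Compare 'foot', with invariant [d] in [rɔʒaʒed] and [rɔʒaʒedɛ]: an analysis with underlying /d/ and a rule producing [z] before the ERG suffix would wrongly predict alternation here too.
The underlying segment must be /z/; voiced fricatives become stops word-finally, yielding [d] there.

/z/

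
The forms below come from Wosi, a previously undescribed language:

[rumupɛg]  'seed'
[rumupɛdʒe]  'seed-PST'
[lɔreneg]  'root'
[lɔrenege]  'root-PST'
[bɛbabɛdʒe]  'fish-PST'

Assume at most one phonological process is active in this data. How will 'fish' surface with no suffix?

The root 'seed' surfaces as [rumupɛg] and [rumupɛdʒe], with a stem-final [g] ~ [dʒ] alternation.
The stem 'root' ([lɔreneg], [lɔrenege]) shows [g] unchanged in both environments, so [g] cannot be basic with [dʒ] derived before the PST suffix.
The underlying segment must be /dʒ/; palato-alveolar /dʒ/ becomes [g] when no front vowel follows, yielding [g] there.
From [bɛbabɛdʒe] the stem 'fish' is /bɛbabɛdʒ/; when no front vowel follows this yields [bɛbabɛg].

[bɛbabɛg]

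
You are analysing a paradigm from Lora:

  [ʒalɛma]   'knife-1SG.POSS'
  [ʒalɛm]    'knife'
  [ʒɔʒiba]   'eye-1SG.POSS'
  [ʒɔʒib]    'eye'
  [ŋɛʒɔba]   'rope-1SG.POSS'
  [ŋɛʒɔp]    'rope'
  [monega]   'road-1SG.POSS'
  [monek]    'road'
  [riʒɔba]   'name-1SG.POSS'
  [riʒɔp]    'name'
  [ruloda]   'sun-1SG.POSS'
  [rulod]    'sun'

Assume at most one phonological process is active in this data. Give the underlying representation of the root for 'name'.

'name' shows [b] ~ [p] at the end of the stem ([riʒɔba] vs [riʒɔp]).
But 'eye' keeps [b] in both environments ([ʒɔʒiba], [ʒɔʒib]), so there is no rule changing /b/ to [p] in isolation.
So /p/ is underlying, and a rule of intervocalic voicing — voiceless stops become voiced between vowels — gives [b].

/riʒɔp/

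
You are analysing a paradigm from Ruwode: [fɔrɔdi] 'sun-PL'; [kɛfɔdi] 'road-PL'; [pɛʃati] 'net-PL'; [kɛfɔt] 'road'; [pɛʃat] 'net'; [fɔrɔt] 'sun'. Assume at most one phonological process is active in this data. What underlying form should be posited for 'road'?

/kɛfɔd/

The root 'road' surfaces as [kɛfɔdi] and [kɛfɔt], with a stem-final [d] ~ [t] alternation.
But 'net' keeps [t] in both environments ([pɛʃati], [pɛʃat]), so there is no rule changing /t/ to [d] before the PL suffix.
Therefore /d/ is basic and [t] is derived by word-final obstruent devoicing (voiced obstruents become voiceless word-finally).
Hence 'road' is /kɛfɔd/ underlyingly.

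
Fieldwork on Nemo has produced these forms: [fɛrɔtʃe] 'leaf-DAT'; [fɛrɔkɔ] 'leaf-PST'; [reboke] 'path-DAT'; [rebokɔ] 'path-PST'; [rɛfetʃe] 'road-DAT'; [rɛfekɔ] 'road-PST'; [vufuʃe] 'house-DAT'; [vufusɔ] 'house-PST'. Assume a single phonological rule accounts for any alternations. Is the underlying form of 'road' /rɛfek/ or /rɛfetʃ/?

/rɛfetʃ/

In [rɛfetʃe] and [rɛfekɔ] the final segment of 'road' alternates: [tʃ] ~ [k].
The stem 'path' ([reboke], [rebokɔ]) shows [k] unchanged in both environments, so [k] cannot be basic with [tʃ] derived before the DAT suffix.
The alternation reflects depalatalization: palato-alveolar /tʃ/ and /ʃ/ become [k] and [s] when no front vowel follows. /tʃ/ is underlying.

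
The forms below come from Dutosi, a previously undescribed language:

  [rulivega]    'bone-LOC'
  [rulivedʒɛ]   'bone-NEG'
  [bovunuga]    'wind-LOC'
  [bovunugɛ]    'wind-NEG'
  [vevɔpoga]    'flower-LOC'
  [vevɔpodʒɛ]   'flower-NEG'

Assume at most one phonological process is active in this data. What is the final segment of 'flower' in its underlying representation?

/dʒ/

The stem for 'flower' ends in [g] in [vevɔpoga] but [dʒ] in [vevɔpodʒɛ].
The stem 'wind' ([bovunuga], [bovunugɛ]) shows [g] unchanged in both environments, so [g] cannot be basic with [dʒ] derived before the NEG suffix.
Therefore /dʒ/ is basic and [g] is derived by depalatalization (palato-alveolar /dʒ/ becomes [g] when no front vowel follows).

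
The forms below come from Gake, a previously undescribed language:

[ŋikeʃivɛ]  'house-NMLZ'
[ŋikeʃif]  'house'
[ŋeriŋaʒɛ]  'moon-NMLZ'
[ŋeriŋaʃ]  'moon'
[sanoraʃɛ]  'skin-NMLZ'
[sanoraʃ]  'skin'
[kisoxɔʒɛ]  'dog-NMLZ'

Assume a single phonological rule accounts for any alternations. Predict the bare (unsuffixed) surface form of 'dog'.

The root 'moon' surfaces as [ŋeriŋaʒɛ] and [ŋeriŋaʃ], with a stem-final [ʒ] ~ [ʃ] alternation.
Compare 'skin', with invariant [ʃ] in [sanoraʃɛ] and [sanoraʃ]: an analysis with underlying /ʃ/ and a rule producing [ʒ] before the NMLZ suffix would wrongly predict alternation here too.
The alternation reflects word-final obstruent devoicing: voiced obstruents become voiceless word-finally. /ʒ/ is underlying.
From [kisoxɔʒɛ] the stem 'dog' is /kisoxɔʒ/; word-finally this yields [kisoxɔʃ].

[kisoxɔʃ]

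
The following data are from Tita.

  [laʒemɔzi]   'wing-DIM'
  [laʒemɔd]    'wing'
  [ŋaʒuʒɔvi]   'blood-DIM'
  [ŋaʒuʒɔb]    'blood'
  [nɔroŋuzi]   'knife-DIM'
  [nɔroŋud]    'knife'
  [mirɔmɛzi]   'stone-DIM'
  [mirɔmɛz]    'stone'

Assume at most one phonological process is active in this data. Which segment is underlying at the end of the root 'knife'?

/d/

The root 'knife' surfaces as [nɔroŋuzi] and [nɔroŋud], with a stem-final [z] ~ [d] alternation.
If /z/ were underlying and a rule turned it into [d] in isolation, 'stone' would also alternate; but it has [z] in both [mirɔmɛzi] and [mirɔmɛz].
Therefore /d/ is basic and [z] is derived by intervocalic spirantization (voiced stops become fricatives between vowels).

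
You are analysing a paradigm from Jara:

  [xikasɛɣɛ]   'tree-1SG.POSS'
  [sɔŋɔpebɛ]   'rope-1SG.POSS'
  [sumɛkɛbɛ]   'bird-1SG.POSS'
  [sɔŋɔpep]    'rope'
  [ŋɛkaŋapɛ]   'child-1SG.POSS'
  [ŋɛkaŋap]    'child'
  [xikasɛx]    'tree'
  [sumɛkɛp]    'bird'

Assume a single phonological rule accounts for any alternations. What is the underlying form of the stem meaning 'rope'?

/sɔŋɔpeb/

The root 'rope' surfaces as [sɔŋɔpep] and [sɔŋɔpebɛ], with a stem-final [p] ~ [b] alternation.
The stem 'child' ([ŋɛkaŋap], [ŋɛkaŋapɛ]) shows [p] unchanged in both environments, so [p] cannot be basic with [b] derived before the 1SG.POSS suffix.
So /b/ is underlying, and a rule of word-final obstruent devoicing — voiced obstruents become voiceless word-finally — gives [p].
The underlying form of 'rope' is therefore /sɔŋɔpeb/.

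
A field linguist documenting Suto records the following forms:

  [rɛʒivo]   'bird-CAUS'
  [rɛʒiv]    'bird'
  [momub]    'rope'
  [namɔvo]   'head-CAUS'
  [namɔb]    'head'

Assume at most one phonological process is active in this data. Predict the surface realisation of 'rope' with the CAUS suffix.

The stem for 'head' ends in [v] in [namɔvo] but [b] in [namɔb].
Compare 'bird', with invariant [v] in [rɛʒivo] and [rɛʒiv]: an analysis with underlying /v/ and a rule producing [b] in isolation would wrongly predict alternation here too.
The alternation reflects intervocalic spirantization: voiced stops become fricatives between vowels. /b/ is underlying.
The one attested form of 'rope', [momub], shows underlying /momub/. Applying the same rule between vowels gives [momuvo].

[momuvo]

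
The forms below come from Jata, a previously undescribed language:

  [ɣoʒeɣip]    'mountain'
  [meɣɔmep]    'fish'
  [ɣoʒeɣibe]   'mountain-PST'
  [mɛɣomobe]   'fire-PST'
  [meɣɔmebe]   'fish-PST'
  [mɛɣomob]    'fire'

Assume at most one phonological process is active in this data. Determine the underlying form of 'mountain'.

/ɣoʒeɣip/

The stem for 'mountain' ends in [p] in [ɣoʒeɣip] but [b] in [ɣoʒeɣibe].
Compare 'fire', with invariant [b] in [mɛɣomob] and [mɛɣomobe]: an analysis with underlying /b/ and a rule producing [p] in isolation would wrongly predict alternation here too.
Therefore /p/ is basic and [b] is derived by intervocalic voicing (voiceless stops become voiced between vowels).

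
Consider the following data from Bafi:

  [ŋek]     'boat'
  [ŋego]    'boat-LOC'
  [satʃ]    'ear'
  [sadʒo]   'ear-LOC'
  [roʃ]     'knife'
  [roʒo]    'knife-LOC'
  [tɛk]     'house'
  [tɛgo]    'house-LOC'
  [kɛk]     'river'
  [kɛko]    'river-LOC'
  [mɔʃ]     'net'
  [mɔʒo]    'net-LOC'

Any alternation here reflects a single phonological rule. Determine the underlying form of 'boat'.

The stem for 'boat' ends in [k] in [ŋek] but [g] in [ŋego].
But 'river' keeps [k] in both environments ([kɛk], [kɛko]), so there is no rule changing /k/ to [g] before the LOC suffix.
The alternation reflects word-final obstruent devoicing: voiced obstruents become voiceless word-finally. /g/ is underlying.

/ŋeg/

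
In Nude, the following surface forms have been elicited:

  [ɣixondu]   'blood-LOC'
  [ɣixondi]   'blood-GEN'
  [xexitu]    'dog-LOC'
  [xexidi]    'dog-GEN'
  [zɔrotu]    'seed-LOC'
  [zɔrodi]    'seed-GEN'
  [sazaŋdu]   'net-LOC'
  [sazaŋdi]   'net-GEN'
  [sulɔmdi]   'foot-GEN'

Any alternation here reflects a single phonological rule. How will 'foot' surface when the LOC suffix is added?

[sulɔmdu]

The LOC morpheme has two allomorphs, [-du] and [-tu].
The GEN suffix, which begins with [d], is invariant after every stem; so [d] is not altered by any rule here.
So the underlying form is /-tu/, and voiceless stops become voiced after a nasal.
After 'foot', which ends in a nasal, the suffix surfaces as [-du], giving [sulɔmdu].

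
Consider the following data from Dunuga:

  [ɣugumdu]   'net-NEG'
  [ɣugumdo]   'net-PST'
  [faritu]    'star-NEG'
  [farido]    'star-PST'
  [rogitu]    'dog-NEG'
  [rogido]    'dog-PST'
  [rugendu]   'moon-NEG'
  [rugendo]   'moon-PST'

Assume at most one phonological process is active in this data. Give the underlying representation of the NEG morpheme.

/-tu/

The NEG morpheme has two allomorphs, [-du] and [-tu].
The PST suffix, which begins with [d], is invariant after every stem; so [d] is not altered by any rule here.
So the underlying form is /-tu/, and voiceless stops become voiced after a nasal.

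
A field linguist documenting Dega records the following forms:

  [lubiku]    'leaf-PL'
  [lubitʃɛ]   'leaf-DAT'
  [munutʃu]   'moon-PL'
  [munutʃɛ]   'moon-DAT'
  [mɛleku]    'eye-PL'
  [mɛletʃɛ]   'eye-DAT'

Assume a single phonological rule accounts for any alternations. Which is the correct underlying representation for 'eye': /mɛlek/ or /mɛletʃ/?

/mɛlek/

In [mɛleku] and [mɛletʃɛ] the final segment of 'eye' alternates: [k] ~ [tʃ].
The stem 'moon' ([munutʃu], [munutʃɛ]) shows [tʃ] unchanged in both environments, so [tʃ] cannot be basic with [k] derived before the PL suffix.
So /k/ is underlying, and a rule of palatalization before a front vowel — /k/ becomes palato-alveolar [tʃ] before a front vowel — gives [tʃ].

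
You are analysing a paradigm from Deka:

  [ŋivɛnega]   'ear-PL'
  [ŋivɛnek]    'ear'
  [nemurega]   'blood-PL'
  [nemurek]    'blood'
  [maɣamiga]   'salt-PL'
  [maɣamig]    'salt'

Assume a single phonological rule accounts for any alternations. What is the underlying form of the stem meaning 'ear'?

In [ŋivɛnega] and [ŋivɛnek] the final segment of 'ear' alternates: [g] ~ [k].
If /g/ were underlying and a rule turned it into [k] in isolation, 'salt' would also alternate; but it has [g] in both [maɣamiga] and [maɣamig].
Therefore /k/ is basic and [g] is derived by intervocalic voicing (voiceless stops become voiced between vowels).

/ŋivɛnek/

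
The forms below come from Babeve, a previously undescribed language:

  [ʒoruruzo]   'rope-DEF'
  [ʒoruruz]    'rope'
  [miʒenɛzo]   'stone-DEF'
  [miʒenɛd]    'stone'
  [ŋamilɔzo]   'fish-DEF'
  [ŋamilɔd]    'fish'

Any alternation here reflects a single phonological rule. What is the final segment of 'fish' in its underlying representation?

In [ŋamilɔzo] and [ŋamilɔd] the final segment of 'fish' alternates: [z] ~ [d].
But 'rope' keeps [z] in both environments ([ʒoruruzo], [ʒoruruz]), so there is no rule changing /z/ to [d] in isolation.
The underlying segment must be /d/; voiced stops become fricatives between vowels, yielding [z] there.

/d/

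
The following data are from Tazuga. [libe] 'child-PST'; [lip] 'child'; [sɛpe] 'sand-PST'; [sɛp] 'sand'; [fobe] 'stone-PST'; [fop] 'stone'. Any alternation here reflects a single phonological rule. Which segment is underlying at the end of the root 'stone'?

In [fobe] and [fop] the final segment of 'stone' alternates: [b] ~ [p].
If /p/ were underlying and a rule turned it into [b] before the PST suffix, 'sand' would also alternate; but it has [p] in both [sɛpe] and [sɛp].
The alternation reflects word-final obstruent devoicing: voiced obstruents become voiceless word-finally. /b/ is underlying.

/b/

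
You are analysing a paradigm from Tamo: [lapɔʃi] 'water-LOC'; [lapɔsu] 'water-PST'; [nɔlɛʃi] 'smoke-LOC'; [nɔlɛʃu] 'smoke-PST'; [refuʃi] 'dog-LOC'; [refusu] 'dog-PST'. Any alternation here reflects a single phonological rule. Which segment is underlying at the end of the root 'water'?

The stem for 'water' ends in [ʃ] in [lapɔʃi] but [s] in [lapɔsu].
But 'smoke' keeps [ʃ] in both environments ([nɔlɛʃi], [nɔlɛʃu]), so there is no rule changing /ʃ/ to [s] before the PST suffix.
So /s/ is underlying, and a rule of palatalization before a front vowel — /s/ becomes palato-alveolar [ʃ] before a front vowel — gives [ʃ].

/s/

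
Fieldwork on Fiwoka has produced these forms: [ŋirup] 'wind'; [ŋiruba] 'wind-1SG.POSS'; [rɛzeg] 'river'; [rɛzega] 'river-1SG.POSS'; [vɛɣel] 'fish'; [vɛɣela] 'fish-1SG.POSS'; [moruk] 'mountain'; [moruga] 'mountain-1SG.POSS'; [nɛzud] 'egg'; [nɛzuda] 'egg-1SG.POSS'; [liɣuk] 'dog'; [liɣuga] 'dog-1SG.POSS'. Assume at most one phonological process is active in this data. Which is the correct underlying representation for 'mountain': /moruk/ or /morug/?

In [moruk] and [moruga] the final segment of 'mountain' alternates: [k] ~ [g].
The stem 'river' ([rɛzeg], [rɛzega]) shows [g] unchanged in both environments, so [g] cannot be basic with [k] derived in isolation.
The alternation reflects intervocalic voicing: voiceless stops become voiced between vowels. /k/ is underlying.

/moruk/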